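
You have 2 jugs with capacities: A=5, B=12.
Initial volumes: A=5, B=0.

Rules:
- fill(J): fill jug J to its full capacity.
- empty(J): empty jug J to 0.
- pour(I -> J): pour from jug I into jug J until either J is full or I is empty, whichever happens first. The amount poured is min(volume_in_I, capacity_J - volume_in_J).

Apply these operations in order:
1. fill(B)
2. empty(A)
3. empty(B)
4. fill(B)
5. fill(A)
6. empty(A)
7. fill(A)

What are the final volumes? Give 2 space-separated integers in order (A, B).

Step 1: fill(B) -> (A=5 B=12)
Step 2: empty(A) -> (A=0 B=12)
Step 3: empty(B) -> (A=0 B=0)
Step 4: fill(B) -> (A=0 B=12)
Step 5: fill(A) -> (A=5 B=12)
Step 6: empty(A) -> (A=0 B=12)
Step 7: fill(A) -> (A=5 B=12)

Answer: 5 12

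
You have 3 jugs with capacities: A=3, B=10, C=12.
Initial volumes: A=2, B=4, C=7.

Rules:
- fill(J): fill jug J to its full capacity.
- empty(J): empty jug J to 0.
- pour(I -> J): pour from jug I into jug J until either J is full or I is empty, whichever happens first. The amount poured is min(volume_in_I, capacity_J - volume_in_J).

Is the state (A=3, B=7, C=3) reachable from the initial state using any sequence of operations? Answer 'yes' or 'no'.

Answer: yes

Derivation:
BFS from (A=2, B=4, C=7):
  1. pour(A -> B) -> (A=0 B=6 C=7)
  2. pour(C -> B) -> (A=0 B=10 C=3)
  3. pour(B -> A) -> (A=3 B=7 C=3)
Target reached → yes.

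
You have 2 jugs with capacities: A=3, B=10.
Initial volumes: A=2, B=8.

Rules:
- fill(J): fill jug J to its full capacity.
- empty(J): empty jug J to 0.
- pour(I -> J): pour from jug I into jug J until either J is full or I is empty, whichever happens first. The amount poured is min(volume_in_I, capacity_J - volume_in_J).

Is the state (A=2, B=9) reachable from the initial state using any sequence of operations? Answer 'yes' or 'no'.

BFS explored all 27 reachable states.
Reachable set includes: (0,0), (0,1), (0,2), (0,3), (0,4), (0,5), (0,6), (0,7), (0,8), (0,9), (0,10), (1,0) ...
Target (A=2, B=9) not in reachable set → no.

Answer: no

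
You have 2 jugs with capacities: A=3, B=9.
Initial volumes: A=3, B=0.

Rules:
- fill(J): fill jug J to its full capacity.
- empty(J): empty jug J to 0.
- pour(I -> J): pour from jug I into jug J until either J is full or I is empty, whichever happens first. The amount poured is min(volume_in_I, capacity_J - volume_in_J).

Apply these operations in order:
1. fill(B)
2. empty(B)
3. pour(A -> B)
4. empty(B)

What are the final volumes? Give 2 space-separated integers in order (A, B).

Step 1: fill(B) -> (A=3 B=9)
Step 2: empty(B) -> (A=3 B=0)
Step 3: pour(A -> B) -> (A=0 B=3)
Step 4: empty(B) -> (A=0 B=0)

Answer: 0 0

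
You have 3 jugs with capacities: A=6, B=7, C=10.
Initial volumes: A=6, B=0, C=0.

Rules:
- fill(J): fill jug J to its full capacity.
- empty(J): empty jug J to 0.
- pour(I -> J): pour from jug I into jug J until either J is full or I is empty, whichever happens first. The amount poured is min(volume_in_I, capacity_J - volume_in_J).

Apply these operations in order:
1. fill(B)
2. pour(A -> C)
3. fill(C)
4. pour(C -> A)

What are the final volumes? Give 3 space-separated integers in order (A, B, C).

Answer: 6 7 4

Derivation:
Step 1: fill(B) -> (A=6 B=7 C=0)
Step 2: pour(A -> C) -> (A=0 B=7 C=6)
Step 3: fill(C) -> (A=0 B=7 C=10)
Step 4: pour(C -> A) -> (A=6 B=7 C=4)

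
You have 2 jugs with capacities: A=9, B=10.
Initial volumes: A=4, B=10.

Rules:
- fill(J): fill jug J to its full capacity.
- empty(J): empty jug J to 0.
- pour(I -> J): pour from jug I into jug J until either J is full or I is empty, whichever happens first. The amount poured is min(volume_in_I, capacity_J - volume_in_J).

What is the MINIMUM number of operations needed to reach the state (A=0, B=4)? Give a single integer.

Answer: 2

Derivation:
BFS from (A=4, B=10). One shortest path:
  1. empty(B) -> (A=4 B=0)
  2. pour(A -> B) -> (A=0 B=4)
Reached target in 2 moves.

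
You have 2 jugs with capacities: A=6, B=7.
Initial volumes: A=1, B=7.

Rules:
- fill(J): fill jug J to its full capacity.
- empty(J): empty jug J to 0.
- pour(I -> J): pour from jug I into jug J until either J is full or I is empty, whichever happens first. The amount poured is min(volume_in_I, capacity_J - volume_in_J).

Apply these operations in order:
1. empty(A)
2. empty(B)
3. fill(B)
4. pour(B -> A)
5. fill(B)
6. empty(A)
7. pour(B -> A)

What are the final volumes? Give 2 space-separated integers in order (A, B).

Answer: 6 1

Derivation:
Step 1: empty(A) -> (A=0 B=7)
Step 2: empty(B) -> (A=0 B=0)
Step 3: fill(B) -> (A=0 B=7)
Step 4: pour(B -> A) -> (A=6 B=1)
Step 5: fill(B) -> (A=6 B=7)
Step 6: empty(A) -> (A=0 B=7)
Step 7: pour(B -> A) -> (A=6 B=1)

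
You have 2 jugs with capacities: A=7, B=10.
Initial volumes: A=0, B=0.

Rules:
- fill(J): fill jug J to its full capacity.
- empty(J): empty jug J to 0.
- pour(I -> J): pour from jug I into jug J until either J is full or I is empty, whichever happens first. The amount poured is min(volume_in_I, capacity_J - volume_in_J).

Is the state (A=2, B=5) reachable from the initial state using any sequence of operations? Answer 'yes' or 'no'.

BFS explored all 34 reachable states.
Reachable set includes: (0,0), (0,1), (0,2), (0,3), (0,4), (0,5), (0,6), (0,7), (0,8), (0,9), (0,10), (1,0) ...
Target (A=2, B=5) not in reachable set → no.

Answer: no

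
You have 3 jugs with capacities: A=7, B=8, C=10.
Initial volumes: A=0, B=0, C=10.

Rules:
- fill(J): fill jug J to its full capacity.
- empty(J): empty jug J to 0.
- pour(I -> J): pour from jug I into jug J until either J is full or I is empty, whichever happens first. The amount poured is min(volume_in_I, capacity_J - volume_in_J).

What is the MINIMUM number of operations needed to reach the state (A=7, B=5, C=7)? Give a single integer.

Answer: 8

Derivation:
BFS from (A=0, B=0, C=10). One shortest path:
  1. pour(C -> A) -> (A=7 B=0 C=3)
  2. pour(C -> B) -> (A=7 B=3 C=0)
  3. fill(C) -> (A=7 B=3 C=10)
  4. pour(C -> B) -> (A=7 B=8 C=5)
  5. empty(B) -> (A=7 B=0 C=5)
  6. pour(C -> B) -> (A=7 B=5 C=0)
  7. pour(A -> C) -> (A=0 B=5 C=7)
  8. fill(A) -> (A=7 B=5 C=7)
Reached target in 8 moves.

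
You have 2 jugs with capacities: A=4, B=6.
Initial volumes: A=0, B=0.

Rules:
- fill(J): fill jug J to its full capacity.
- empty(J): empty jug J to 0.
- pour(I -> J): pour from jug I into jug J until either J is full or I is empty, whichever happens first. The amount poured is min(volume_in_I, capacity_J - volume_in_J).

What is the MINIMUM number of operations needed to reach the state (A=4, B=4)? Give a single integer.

Answer: 3

Derivation:
BFS from (A=0, B=0). One shortest path:
  1. fill(A) -> (A=4 B=0)
  2. pour(A -> B) -> (A=0 B=4)
  3. fill(A) -> (A=4 B=4)
Reached target in 3 moves.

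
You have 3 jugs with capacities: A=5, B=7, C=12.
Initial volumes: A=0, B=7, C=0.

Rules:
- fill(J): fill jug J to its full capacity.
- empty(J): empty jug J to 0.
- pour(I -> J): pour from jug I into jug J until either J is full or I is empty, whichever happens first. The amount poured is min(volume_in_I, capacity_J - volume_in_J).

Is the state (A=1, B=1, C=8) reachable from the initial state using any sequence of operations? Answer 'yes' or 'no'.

BFS explored all 360 reachable states.
Reachable set includes: (0,0,0), (0,0,1), (0,0,2), (0,0,3), (0,0,4), (0,0,5), (0,0,6), (0,0,7), (0,0,8), (0,0,9), (0,0,10), (0,0,11) ...
Target (A=1, B=1, C=8) not in reachable set → no.

Answer: no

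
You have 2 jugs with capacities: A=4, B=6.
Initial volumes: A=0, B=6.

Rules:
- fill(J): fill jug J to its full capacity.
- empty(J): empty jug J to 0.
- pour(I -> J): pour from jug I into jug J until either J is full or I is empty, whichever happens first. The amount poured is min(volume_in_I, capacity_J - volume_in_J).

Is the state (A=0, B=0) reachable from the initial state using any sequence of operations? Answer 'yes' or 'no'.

BFS from (A=0, B=6):
  1. empty(B) -> (A=0 B=0)
Target reached → yes.

Answer: yes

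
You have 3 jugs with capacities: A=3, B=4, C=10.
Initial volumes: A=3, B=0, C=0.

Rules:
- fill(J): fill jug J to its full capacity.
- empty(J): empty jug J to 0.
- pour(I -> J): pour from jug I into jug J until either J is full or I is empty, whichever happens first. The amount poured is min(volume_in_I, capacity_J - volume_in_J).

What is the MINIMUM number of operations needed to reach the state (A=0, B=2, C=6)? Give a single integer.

BFS from (A=3, B=0, C=0). One shortest path:
  1. empty(A) -> (A=0 B=0 C=0)
  2. fill(B) -> (A=0 B=4 C=0)
  3. pour(B -> A) -> (A=3 B=1 C=0)
  4. pour(A -> C) -> (A=0 B=1 C=3)
  5. pour(B -> A) -> (A=1 B=0 C=3)
  6. fill(B) -> (A=1 B=4 C=3)
  7. pour(B -> A) -> (A=3 B=2 C=3)
  8. pour(A -> C) -> (A=0 B=2 C=6)
Reached target in 8 moves.

Answer: 8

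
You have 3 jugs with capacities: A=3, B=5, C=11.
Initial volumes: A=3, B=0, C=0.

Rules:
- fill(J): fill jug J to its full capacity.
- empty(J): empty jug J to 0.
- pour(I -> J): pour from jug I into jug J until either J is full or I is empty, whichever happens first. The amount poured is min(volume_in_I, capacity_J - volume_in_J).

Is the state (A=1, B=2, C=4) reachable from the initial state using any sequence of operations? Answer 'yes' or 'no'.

BFS explored all 208 reachable states.
Reachable set includes: (0,0,0), (0,0,1), (0,0,2), (0,0,3), (0,0,4), (0,0,5), (0,0,6), (0,0,7), (0,0,8), (0,0,9), (0,0,10), (0,0,11) ...
Target (A=1, B=2, C=4) not in reachable set → no.

Answer: no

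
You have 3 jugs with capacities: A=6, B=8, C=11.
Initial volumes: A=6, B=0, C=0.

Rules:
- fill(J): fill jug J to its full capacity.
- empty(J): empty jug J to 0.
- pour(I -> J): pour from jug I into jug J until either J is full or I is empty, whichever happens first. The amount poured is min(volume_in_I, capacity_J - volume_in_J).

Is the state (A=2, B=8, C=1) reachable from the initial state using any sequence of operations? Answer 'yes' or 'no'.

BFS from (A=6, B=0, C=0):
  1. empty(A) -> (A=0 B=0 C=0)
  2. fill(C) -> (A=0 B=0 C=11)
  3. pour(C -> B) -> (A=0 B=8 C=3)
  4. pour(B -> A) -> (A=6 B=2 C=3)
  5. pour(A -> C) -> (A=0 B=2 C=9)
  6. pour(B -> A) -> (A=2 B=0 C=9)
  7. pour(C -> B) -> (A=2 B=8 C=1)
Target reached → yes.

Answer: yes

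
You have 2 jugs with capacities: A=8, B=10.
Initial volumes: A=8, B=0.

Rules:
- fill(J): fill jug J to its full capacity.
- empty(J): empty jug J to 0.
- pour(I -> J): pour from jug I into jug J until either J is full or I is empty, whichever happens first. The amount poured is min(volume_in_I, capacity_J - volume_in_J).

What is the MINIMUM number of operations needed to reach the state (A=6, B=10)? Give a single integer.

Answer: 3

Derivation:
BFS from (A=8, B=0). One shortest path:
  1. pour(A -> B) -> (A=0 B=8)
  2. fill(A) -> (A=8 B=8)
  3. pour(A -> B) -> (A=6 B=10)
Reached target in 3 moves.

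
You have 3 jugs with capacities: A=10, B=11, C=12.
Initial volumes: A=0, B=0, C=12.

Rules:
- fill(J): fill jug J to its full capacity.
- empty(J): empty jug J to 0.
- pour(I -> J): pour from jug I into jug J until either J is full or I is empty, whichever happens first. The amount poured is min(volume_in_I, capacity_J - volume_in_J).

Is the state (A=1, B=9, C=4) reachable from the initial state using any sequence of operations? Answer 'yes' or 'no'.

Answer: no

Derivation:
BFS explored all 726 reachable states.
Reachable set includes: (0,0,0), (0,0,1), (0,0,2), (0,0,3), (0,0,4), (0,0,5), (0,0,6), (0,0,7), (0,0,8), (0,0,9), (0,0,10), (0,0,11) ...
Target (A=1, B=9, C=4) not in reachable set → no.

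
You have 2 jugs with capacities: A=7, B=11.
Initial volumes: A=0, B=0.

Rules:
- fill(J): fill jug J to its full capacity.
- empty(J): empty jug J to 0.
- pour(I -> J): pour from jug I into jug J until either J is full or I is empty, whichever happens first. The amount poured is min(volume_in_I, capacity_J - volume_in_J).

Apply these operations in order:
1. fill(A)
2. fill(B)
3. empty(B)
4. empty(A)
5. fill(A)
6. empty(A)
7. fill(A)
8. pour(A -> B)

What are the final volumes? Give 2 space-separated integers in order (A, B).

Step 1: fill(A) -> (A=7 B=0)
Step 2: fill(B) -> (A=7 B=11)
Step 3: empty(B) -> (A=7 B=0)
Step 4: empty(A) -> (A=0 B=0)
Step 5: fill(A) -> (A=7 B=0)
Step 6: empty(A) -> (A=0 B=0)
Step 7: fill(A) -> (A=7 B=0)
Step 8: pour(A -> B) -> (A=0 B=7)

Answer: 0 7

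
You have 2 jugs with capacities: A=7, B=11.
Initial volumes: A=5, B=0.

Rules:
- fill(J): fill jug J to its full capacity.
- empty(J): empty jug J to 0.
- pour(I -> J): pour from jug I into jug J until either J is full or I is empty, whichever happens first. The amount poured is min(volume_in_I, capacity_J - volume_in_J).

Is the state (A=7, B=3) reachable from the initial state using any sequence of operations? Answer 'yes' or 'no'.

BFS from (A=5, B=0):
  1. fill(A) -> (A=7 B=0)
  2. pour(A -> B) -> (A=0 B=7)
  3. fill(A) -> (A=7 B=7)
  4. pour(A -> B) -> (A=3 B=11)
  5. empty(B) -> (A=3 B=0)
  6. pour(A -> B) -> (A=0 B=3)
  7. fill(A) -> (A=7 B=3)
Target reached → yes.

Answer: yes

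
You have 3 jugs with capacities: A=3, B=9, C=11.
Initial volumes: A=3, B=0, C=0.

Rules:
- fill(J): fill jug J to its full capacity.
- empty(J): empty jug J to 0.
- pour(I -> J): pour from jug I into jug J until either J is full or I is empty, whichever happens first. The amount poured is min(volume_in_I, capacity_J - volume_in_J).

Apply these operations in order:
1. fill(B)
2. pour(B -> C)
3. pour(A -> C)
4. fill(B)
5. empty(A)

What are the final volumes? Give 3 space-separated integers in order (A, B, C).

Answer: 0 9 11

Derivation:
Step 1: fill(B) -> (A=3 B=9 C=0)
Step 2: pour(B -> C) -> (A=3 B=0 C=9)
Step 3: pour(A -> C) -> (A=1 B=0 C=11)
Step 4: fill(B) -> (A=1 B=9 C=11)
Step 5: empty(A) -> (A=0 B=9 C=11)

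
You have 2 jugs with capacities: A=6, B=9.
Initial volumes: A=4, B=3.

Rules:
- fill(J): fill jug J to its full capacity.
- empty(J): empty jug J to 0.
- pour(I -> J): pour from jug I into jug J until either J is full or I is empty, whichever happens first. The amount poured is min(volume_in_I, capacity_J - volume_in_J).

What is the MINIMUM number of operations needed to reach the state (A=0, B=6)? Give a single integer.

Answer: 3

Derivation:
BFS from (A=4, B=3). One shortest path:
  1. fill(A) -> (A=6 B=3)
  2. empty(B) -> (A=6 B=0)
  3. pour(A -> B) -> (A=0 B=6)
Reached target in 3 moves.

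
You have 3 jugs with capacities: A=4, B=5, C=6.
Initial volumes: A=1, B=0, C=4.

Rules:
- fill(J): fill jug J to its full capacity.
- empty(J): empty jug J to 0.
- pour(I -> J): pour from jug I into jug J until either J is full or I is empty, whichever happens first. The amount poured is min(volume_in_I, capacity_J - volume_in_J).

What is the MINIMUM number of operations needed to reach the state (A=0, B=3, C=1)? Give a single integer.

Answer: 4

Derivation:
BFS from (A=1, B=0, C=4). One shortest path:
  1. fill(B) -> (A=1 B=5 C=4)
  2. pour(B -> C) -> (A=1 B=3 C=6)
  3. empty(C) -> (A=1 B=3 C=0)
  4. pour(A -> C) -> (A=0 B=3 C=1)
Reached target in 4 moves.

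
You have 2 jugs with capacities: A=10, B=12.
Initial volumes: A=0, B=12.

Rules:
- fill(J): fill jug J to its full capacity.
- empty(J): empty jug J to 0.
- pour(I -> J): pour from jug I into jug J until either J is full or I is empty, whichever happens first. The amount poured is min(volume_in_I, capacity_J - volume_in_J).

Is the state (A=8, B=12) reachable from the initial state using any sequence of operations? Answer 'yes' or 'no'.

Answer: yes

Derivation:
BFS from (A=0, B=12):
  1. fill(A) -> (A=10 B=12)
  2. empty(B) -> (A=10 B=0)
  3. pour(A -> B) -> (A=0 B=10)
  4. fill(A) -> (A=10 B=10)
  5. pour(A -> B) -> (A=8 B=12)
Target reached → yes.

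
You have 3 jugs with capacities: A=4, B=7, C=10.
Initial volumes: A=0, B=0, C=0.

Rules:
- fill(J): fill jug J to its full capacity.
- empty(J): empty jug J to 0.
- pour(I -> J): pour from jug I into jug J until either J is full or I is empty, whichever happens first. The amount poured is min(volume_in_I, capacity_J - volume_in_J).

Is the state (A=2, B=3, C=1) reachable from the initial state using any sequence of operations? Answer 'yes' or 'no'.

BFS explored all 278 reachable states.
Reachable set includes: (0,0,0), (0,0,1), (0,0,2), (0,0,3), (0,0,4), (0,0,5), (0,0,6), (0,0,7), (0,0,8), (0,0,9), (0,0,10), (0,1,0) ...
Target (A=2, B=3, C=1) not in reachable set → no.

Answer: no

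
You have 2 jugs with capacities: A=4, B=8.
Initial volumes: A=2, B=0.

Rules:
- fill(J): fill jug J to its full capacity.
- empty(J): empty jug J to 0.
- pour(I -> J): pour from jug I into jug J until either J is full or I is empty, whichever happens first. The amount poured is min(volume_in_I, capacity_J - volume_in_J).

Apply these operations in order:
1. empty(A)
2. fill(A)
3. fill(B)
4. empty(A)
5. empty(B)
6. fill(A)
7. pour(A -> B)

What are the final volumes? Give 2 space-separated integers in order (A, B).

Answer: 0 4

Derivation:
Step 1: empty(A) -> (A=0 B=0)
Step 2: fill(A) -> (A=4 B=0)
Step 3: fill(B) -> (A=4 B=8)
Step 4: empty(A) -> (A=0 B=8)
Step 5: empty(B) -> (A=0 B=0)
Step 6: fill(A) -> (A=4 B=0)
Step 7: pour(A -> B) -> (A=0 B=4)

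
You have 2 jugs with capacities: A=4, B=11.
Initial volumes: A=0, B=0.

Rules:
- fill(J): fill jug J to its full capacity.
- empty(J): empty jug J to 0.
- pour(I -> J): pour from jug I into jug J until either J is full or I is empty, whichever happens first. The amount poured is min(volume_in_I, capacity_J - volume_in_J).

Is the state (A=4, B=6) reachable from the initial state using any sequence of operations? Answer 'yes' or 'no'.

BFS from (A=0, B=0):
  1. fill(B) -> (A=0 B=11)
  2. pour(B -> A) -> (A=4 B=7)
  3. empty(A) -> (A=0 B=7)
  4. pour(B -> A) -> (A=4 B=3)
  5. empty(A) -> (A=0 B=3)
  6. pour(B -> A) -> (A=3 B=0)
  7. fill(B) -> (A=3 B=11)
  8. pour(B -> A) -> (A=4 B=10)
  9. empty(A) -> (A=0 B=10)
  10. pour(B -> A) -> (A=4 B=6)
Target reached → yes.

Answer: yes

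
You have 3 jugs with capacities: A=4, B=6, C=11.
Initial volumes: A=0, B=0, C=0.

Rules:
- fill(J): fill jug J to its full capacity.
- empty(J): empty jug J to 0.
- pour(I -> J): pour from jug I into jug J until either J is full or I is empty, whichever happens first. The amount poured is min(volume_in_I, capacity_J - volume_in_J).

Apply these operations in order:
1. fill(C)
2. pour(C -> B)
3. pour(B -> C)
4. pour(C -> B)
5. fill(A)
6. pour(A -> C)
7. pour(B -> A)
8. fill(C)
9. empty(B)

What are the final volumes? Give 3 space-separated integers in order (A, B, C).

Step 1: fill(C) -> (A=0 B=0 C=11)
Step 2: pour(C -> B) -> (A=0 B=6 C=5)
Step 3: pour(B -> C) -> (A=0 B=0 C=11)
Step 4: pour(C -> B) -> (A=0 B=6 C=5)
Step 5: fill(A) -> (A=4 B=6 C=5)
Step 6: pour(A -> C) -> (A=0 B=6 C=9)
Step 7: pour(B -> A) -> (A=4 B=2 C=9)
Step 8: fill(C) -> (A=4 B=2 C=11)
Step 9: empty(B) -> (A=4 B=0 C=11)

Answer: 4 0 11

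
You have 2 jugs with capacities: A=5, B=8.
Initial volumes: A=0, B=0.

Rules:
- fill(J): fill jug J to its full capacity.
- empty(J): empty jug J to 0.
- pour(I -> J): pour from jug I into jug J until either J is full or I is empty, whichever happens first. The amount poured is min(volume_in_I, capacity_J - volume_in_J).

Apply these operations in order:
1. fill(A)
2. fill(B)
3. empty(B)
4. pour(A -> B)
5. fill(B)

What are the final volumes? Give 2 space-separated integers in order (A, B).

Answer: 0 8

Derivation:
Step 1: fill(A) -> (A=5 B=0)
Step 2: fill(B) -> (A=5 B=8)
Step 3: empty(B) -> (A=5 B=0)
Step 4: pour(A -> B) -> (A=0 B=5)
Step 5: fill(B) -> (A=0 B=8)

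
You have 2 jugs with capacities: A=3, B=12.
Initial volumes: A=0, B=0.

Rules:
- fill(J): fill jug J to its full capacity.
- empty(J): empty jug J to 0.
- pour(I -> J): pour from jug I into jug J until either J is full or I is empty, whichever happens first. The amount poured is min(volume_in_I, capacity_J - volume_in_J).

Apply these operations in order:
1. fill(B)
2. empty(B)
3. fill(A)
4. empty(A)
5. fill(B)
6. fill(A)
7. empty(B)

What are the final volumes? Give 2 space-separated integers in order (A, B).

Answer: 3 0

Derivation:
Step 1: fill(B) -> (A=0 B=12)
Step 2: empty(B) -> (A=0 B=0)
Step 3: fill(A) -> (A=3 B=0)
Step 4: empty(A) -> (A=0 B=0)
Step 5: fill(B) -> (A=0 B=12)
Step 6: fill(A) -> (A=3 B=12)
Step 7: empty(B) -> (A=3 B=0)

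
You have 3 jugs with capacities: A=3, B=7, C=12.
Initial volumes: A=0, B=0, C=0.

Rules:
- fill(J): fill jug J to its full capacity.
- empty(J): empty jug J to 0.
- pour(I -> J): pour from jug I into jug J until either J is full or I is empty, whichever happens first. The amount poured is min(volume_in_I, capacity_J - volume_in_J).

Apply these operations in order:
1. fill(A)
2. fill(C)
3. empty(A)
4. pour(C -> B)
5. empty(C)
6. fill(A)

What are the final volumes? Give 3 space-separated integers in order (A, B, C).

Step 1: fill(A) -> (A=3 B=0 C=0)
Step 2: fill(C) -> (A=3 B=0 C=12)
Step 3: empty(A) -> (A=0 B=0 C=12)
Step 4: pour(C -> B) -> (A=0 B=7 C=5)
Step 5: empty(C) -> (A=0 B=7 C=0)
Step 6: fill(A) -> (A=3 B=7 C=0)

Answer: 3 7 0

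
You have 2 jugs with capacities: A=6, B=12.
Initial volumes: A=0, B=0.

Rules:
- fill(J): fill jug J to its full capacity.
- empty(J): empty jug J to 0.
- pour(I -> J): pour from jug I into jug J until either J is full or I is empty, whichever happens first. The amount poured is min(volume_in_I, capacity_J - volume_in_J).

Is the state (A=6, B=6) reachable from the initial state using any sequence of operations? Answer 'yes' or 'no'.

BFS from (A=0, B=0):
  1. fill(B) -> (A=0 B=12)
  2. pour(B -> A) -> (A=6 B=6)
Target reached → yes.

Answer: yes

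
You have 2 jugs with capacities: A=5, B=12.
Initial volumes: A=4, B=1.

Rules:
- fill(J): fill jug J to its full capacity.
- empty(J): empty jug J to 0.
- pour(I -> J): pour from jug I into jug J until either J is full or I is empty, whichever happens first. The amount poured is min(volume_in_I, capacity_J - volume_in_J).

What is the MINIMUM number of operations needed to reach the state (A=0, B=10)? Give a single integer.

Answer: 3

Derivation:
BFS from (A=4, B=1). One shortest path:
  1. pour(A -> B) -> (A=0 B=5)
  2. fill(A) -> (A=5 B=5)
  3. pour(A -> B) -> (A=0 B=10)
Reached target in 3 moves.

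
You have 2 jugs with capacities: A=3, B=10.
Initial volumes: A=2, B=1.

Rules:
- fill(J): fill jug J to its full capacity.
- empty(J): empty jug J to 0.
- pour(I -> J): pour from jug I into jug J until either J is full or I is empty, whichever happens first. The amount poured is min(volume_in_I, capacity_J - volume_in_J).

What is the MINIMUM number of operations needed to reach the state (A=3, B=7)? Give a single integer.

Answer: 3

Derivation:
BFS from (A=2, B=1). One shortest path:
  1. empty(A) -> (A=0 B=1)
  2. fill(B) -> (A=0 B=10)
  3. pour(B -> A) -> (A=3 B=7)
Reached target in 3 moves.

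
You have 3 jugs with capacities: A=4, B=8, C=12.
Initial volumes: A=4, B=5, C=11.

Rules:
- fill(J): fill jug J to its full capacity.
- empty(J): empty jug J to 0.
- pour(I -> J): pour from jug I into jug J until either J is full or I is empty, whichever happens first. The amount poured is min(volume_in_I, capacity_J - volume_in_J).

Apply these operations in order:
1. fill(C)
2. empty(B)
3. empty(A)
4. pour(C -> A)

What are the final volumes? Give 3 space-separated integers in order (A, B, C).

Step 1: fill(C) -> (A=4 B=5 C=12)
Step 2: empty(B) -> (A=4 B=0 C=12)
Step 3: empty(A) -> (A=0 B=0 C=12)
Step 4: pour(C -> A) -> (A=4 B=0 C=8)

Answer: 4 0 8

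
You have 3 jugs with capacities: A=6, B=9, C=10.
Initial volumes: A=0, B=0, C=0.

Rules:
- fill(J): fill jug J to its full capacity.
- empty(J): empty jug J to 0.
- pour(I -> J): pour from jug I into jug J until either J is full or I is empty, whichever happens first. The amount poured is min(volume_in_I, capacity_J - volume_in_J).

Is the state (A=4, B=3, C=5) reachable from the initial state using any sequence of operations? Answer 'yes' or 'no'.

Answer: no

Derivation:
BFS explored all 410 reachable states.
Reachable set includes: (0,0,0), (0,0,1), (0,0,2), (0,0,3), (0,0,4), (0,0,5), (0,0,6), (0,0,7), (0,0,8), (0,0,9), (0,0,10), (0,1,0) ...
Target (A=4, B=3, C=5) not in reachable set → no.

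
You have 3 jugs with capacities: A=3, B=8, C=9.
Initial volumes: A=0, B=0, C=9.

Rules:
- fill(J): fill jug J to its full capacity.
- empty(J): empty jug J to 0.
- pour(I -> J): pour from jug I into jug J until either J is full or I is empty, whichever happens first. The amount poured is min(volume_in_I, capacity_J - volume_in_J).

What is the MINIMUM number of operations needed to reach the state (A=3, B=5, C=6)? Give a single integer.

Answer: 4

Derivation:
BFS from (A=0, B=0, C=9). One shortest path:
  1. fill(B) -> (A=0 B=8 C=9)
  2. pour(B -> A) -> (A=3 B=5 C=9)
  3. empty(A) -> (A=0 B=5 C=9)
  4. pour(C -> A) -> (A=3 B=5 C=6)
Reached target in 4 moves.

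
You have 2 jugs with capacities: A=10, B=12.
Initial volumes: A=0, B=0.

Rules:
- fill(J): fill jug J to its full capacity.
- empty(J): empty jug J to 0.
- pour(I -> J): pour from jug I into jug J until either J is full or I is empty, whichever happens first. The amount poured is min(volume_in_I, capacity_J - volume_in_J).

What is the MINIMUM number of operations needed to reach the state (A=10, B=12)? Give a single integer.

BFS from (A=0, B=0). One shortest path:
  1. fill(A) -> (A=10 B=0)
  2. fill(B) -> (A=10 B=12)
Reached target in 2 moves.

Answer: 2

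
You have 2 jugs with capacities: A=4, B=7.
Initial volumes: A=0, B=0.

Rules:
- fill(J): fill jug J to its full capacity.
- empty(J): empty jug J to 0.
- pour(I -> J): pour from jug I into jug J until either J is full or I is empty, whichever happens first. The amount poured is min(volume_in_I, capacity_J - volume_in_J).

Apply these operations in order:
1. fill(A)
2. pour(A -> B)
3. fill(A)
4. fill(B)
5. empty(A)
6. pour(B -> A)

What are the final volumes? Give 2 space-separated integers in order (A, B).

Answer: 4 3

Derivation:
Step 1: fill(A) -> (A=4 B=0)
Step 2: pour(A -> B) -> (A=0 B=4)
Step 3: fill(A) -> (A=4 B=4)
Step 4: fill(B) -> (A=4 B=7)
Step 5: empty(A) -> (A=0 B=7)
Step 6: pour(B -> A) -> (A=4 B=3)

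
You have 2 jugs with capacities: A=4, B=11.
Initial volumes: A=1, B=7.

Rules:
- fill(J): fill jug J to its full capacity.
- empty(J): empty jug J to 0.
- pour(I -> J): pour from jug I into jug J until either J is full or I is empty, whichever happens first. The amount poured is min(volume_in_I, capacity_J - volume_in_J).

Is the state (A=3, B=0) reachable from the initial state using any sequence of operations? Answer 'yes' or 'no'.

BFS from (A=1, B=7):
  1. empty(A) -> (A=0 B=7)
  2. pour(B -> A) -> (A=4 B=3)
  3. empty(A) -> (A=0 B=3)
  4. pour(B -> A) -> (A=3 B=0)
Target reached → yes.

Answer: yes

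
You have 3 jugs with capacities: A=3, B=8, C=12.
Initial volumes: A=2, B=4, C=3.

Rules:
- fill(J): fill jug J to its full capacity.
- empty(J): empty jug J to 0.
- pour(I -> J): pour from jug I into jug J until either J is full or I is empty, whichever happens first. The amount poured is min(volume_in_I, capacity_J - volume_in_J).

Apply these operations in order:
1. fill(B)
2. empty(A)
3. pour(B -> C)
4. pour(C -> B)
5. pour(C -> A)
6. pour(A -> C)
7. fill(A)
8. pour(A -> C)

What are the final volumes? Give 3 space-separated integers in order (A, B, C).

Answer: 0 8 6

Derivation:
Step 1: fill(B) -> (A=2 B=8 C=3)
Step 2: empty(A) -> (A=0 B=8 C=3)
Step 3: pour(B -> C) -> (A=0 B=0 C=11)
Step 4: pour(C -> B) -> (A=0 B=8 C=3)
Step 5: pour(C -> A) -> (A=3 B=8 C=0)
Step 6: pour(A -> C) -> (A=0 B=8 C=3)
Step 7: fill(A) -> (A=3 B=8 C=3)
Step 8: pour(A -> C) -> (A=0 B=8 C=6)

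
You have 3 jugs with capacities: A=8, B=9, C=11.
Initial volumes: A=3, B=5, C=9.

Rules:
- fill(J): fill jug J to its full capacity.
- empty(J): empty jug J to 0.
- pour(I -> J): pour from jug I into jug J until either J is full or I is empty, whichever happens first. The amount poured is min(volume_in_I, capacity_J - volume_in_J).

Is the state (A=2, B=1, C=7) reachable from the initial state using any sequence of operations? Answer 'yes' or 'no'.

Answer: no

Derivation:
BFS explored all 521 reachable states.
Reachable set includes: (0,0,0), (0,0,1), (0,0,2), (0,0,3), (0,0,4), (0,0,5), (0,0,6), (0,0,7), (0,0,8), (0,0,9), (0,0,10), (0,0,11) ...
Target (A=2, B=1, C=7) not in reachable set → no.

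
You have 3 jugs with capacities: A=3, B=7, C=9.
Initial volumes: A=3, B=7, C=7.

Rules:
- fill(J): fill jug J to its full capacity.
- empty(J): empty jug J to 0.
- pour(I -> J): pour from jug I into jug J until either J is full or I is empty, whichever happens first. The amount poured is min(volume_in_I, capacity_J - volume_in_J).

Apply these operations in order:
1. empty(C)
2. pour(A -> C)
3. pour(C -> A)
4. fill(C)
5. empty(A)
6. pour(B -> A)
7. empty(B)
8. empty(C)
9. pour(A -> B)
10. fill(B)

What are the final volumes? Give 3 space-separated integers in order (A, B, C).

Step 1: empty(C) -> (A=3 B=7 C=0)
Step 2: pour(A -> C) -> (A=0 B=7 C=3)
Step 3: pour(C -> A) -> (A=3 B=7 C=0)
Step 4: fill(C) -> (A=3 B=7 C=9)
Step 5: empty(A) -> (A=0 B=7 C=9)
Step 6: pour(B -> A) -> (A=3 B=4 C=9)
Step 7: empty(B) -> (A=3 B=0 C=9)
Step 8: empty(C) -> (A=3 B=0 C=0)
Step 9: pour(A -> B) -> (A=0 B=3 C=0)
Step 10: fill(B) -> (A=0 B=7 C=0)

Answer: 0 7 0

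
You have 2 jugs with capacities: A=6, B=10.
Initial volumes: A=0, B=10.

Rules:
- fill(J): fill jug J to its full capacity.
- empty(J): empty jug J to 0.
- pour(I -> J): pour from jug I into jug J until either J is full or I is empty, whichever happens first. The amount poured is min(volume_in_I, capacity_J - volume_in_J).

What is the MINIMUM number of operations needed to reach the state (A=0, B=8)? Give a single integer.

Answer: 6

Derivation:
BFS from (A=0, B=10). One shortest path:
  1. pour(B -> A) -> (A=6 B=4)
  2. empty(A) -> (A=0 B=4)
  3. pour(B -> A) -> (A=4 B=0)
  4. fill(B) -> (A=4 B=10)
  5. pour(B -> A) -> (A=6 B=8)
  6. empty(A) -> (A=0 B=8)
Reached target in 6 moves.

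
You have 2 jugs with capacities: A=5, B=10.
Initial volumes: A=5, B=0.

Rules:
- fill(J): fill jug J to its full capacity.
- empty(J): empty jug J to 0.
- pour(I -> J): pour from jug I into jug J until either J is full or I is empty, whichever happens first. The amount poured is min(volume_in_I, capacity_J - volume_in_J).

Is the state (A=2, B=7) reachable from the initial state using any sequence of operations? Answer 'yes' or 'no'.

Answer: no

Derivation:
BFS explored all 6 reachable states.
Reachable set includes: (0,0), (0,5), (0,10), (5,0), (5,5), (5,10)
Target (A=2, B=7) not in reachable set → no.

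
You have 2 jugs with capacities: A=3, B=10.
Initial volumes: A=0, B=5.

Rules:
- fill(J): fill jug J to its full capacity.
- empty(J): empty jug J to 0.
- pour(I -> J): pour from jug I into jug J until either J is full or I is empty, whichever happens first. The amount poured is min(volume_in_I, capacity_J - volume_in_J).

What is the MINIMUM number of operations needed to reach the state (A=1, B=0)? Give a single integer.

Answer: 5

Derivation:
BFS from (A=0, B=5). One shortest path:
  1. fill(A) -> (A=3 B=5)
  2. pour(A -> B) -> (A=0 B=8)
  3. fill(A) -> (A=3 B=8)
  4. pour(A -> B) -> (A=1 B=10)
  5. empty(B) -> (A=1 B=0)
Reached target in 5 moves.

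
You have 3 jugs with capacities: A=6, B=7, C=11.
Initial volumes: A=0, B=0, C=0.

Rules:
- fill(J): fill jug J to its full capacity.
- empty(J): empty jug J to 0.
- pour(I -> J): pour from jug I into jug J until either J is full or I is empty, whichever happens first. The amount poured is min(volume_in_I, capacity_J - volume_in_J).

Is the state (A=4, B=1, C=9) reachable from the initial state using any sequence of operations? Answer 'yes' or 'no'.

BFS explored all 372 reachable states.
Reachable set includes: (0,0,0), (0,0,1), (0,0,2), (0,0,3), (0,0,4), (0,0,5), (0,0,6), (0,0,7), (0,0,8), (0,0,9), (0,0,10), (0,0,11) ...
Target (A=4, B=1, C=9) not in reachable set → no.

Answer: no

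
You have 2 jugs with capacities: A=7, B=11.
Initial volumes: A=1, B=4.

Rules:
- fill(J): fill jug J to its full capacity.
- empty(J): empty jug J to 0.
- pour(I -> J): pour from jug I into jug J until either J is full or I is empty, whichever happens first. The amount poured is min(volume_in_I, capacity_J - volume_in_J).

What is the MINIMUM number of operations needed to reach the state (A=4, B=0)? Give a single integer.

BFS from (A=1, B=4). One shortest path:
  1. empty(A) -> (A=0 B=4)
  2. pour(B -> A) -> (A=4 B=0)
Reached target in 2 moves.

Answer: 2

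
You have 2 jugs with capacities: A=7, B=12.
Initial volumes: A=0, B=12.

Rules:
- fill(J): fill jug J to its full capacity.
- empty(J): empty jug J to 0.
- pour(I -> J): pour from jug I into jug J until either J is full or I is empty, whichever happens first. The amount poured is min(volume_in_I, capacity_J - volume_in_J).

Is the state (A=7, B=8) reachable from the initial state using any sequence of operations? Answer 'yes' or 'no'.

Answer: yes

Derivation:
BFS from (A=0, B=12):
  1. pour(B -> A) -> (A=7 B=5)
  2. empty(A) -> (A=0 B=5)
  3. pour(B -> A) -> (A=5 B=0)
  4. fill(B) -> (A=5 B=12)
  5. pour(B -> A) -> (A=7 B=10)
  6. empty(A) -> (A=0 B=10)
  7. pour(B -> A) -> (A=7 B=3)
  8. empty(A) -> (A=0 B=3)
  9. pour(B -> A) -> (A=3 B=0)
  10. fill(B) -> (A=3 B=12)
  11. pour(B -> A) -> (A=7 B=8)
Target reached → yes.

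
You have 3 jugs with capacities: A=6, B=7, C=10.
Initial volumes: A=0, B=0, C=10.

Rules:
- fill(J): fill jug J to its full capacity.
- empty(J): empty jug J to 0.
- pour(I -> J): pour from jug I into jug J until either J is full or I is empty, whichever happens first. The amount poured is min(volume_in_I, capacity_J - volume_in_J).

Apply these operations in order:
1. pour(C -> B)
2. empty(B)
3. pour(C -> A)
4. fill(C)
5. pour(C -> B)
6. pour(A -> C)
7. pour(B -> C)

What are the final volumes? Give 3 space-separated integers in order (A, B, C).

Step 1: pour(C -> B) -> (A=0 B=7 C=3)
Step 2: empty(B) -> (A=0 B=0 C=3)
Step 3: pour(C -> A) -> (A=3 B=0 C=0)
Step 4: fill(C) -> (A=3 B=0 C=10)
Step 5: pour(C -> B) -> (A=3 B=7 C=3)
Step 6: pour(A -> C) -> (A=0 B=7 C=6)
Step 7: pour(B -> C) -> (A=0 B=3 C=10)

Answer: 0 3 10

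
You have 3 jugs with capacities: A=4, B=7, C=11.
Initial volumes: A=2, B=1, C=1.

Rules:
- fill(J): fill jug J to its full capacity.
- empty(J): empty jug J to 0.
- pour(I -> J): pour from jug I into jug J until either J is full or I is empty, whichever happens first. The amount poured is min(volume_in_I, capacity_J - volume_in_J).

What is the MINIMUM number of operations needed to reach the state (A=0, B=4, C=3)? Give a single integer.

BFS from (A=2, B=1, C=1). One shortest path:
  1. empty(B) -> (A=2 B=0 C=1)
  2. pour(A -> C) -> (A=0 B=0 C=3)
  3. fill(A) -> (A=4 B=0 C=3)
  4. pour(A -> B) -> (A=0 B=4 C=3)
Reached target in 4 moves.

Answer: 4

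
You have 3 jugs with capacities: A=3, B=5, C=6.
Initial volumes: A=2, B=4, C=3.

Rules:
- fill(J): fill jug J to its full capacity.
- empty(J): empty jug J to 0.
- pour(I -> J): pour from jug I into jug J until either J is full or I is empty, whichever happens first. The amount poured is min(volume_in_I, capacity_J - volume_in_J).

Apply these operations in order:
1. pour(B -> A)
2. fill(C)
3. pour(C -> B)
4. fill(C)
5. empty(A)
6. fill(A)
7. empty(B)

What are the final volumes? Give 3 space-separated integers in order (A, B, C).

Answer: 3 0 6

Derivation:
Step 1: pour(B -> A) -> (A=3 B=3 C=3)
Step 2: fill(C) -> (A=3 B=3 C=6)
Step 3: pour(C -> B) -> (A=3 B=5 C=4)
Step 4: fill(C) -> (A=3 B=5 C=6)
Step 5: empty(A) -> (A=0 B=5 C=6)
Step 6: fill(A) -> (A=3 B=5 C=6)
Step 7: empty(B) -> (A=3 B=0 C=6)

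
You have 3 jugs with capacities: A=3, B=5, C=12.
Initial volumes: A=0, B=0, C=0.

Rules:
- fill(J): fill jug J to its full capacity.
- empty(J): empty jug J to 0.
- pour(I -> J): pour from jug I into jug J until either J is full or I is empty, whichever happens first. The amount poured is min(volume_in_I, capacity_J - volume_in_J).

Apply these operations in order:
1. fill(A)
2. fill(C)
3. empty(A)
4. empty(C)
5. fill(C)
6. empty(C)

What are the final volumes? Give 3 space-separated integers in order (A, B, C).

Step 1: fill(A) -> (A=3 B=0 C=0)
Step 2: fill(C) -> (A=3 B=0 C=12)
Step 3: empty(A) -> (A=0 B=0 C=12)
Step 4: empty(C) -> (A=0 B=0 C=0)
Step 5: fill(C) -> (A=0 B=0 C=12)
Step 6: empty(C) -> (A=0 B=0 C=0)

Answer: 0 0 0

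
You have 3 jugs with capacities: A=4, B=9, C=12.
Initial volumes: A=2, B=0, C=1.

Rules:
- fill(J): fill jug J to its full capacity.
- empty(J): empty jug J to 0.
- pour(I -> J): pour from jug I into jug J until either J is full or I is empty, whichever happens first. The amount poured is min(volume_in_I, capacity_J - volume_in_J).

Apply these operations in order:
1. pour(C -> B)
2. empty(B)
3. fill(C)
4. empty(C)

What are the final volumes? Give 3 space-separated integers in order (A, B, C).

Step 1: pour(C -> B) -> (A=2 B=1 C=0)
Step 2: empty(B) -> (A=2 B=0 C=0)
Step 3: fill(C) -> (A=2 B=0 C=12)
Step 4: empty(C) -> (A=2 B=0 C=0)

Answer: 2 0 0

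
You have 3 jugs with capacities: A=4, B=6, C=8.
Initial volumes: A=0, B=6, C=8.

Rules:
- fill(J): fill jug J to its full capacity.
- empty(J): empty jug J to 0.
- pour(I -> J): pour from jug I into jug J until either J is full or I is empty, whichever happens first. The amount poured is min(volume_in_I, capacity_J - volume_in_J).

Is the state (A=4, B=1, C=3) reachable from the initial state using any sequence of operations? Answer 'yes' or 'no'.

BFS explored all 54 reachable states.
Reachable set includes: (0,0,0), (0,0,2), (0,0,4), (0,0,6), (0,0,8), (0,2,0), (0,2,2), (0,2,4), (0,2,6), (0,2,8), (0,4,0), (0,4,2) ...
Target (A=4, B=1, C=3) not in reachable set → no.

Answer: no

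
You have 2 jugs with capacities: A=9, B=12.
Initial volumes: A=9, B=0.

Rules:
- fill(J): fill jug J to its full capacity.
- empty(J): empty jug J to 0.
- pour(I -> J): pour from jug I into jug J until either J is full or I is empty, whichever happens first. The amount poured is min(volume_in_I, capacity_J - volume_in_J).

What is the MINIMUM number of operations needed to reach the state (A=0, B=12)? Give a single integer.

BFS from (A=9, B=0). One shortest path:
  1. empty(A) -> (A=0 B=0)
  2. fill(B) -> (A=0 B=12)
Reached target in 2 moves.

Answer: 2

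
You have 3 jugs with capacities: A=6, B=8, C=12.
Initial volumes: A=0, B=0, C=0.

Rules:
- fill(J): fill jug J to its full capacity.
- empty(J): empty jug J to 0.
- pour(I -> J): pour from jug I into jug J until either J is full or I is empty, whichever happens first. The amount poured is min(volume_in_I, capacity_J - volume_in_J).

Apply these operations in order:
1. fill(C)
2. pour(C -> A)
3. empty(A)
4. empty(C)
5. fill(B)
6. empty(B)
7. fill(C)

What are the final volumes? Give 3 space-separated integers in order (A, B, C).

Answer: 0 0 12

Derivation:
Step 1: fill(C) -> (A=0 B=0 C=12)
Step 2: pour(C -> A) -> (A=6 B=0 C=6)
Step 3: empty(A) -> (A=0 B=0 C=6)
Step 4: empty(C) -> (A=0 B=0 C=0)
Step 5: fill(B) -> (A=0 B=8 C=0)
Step 6: empty(B) -> (A=0 B=0 C=0)
Step 7: fill(C) -> (A=0 B=0 C=12)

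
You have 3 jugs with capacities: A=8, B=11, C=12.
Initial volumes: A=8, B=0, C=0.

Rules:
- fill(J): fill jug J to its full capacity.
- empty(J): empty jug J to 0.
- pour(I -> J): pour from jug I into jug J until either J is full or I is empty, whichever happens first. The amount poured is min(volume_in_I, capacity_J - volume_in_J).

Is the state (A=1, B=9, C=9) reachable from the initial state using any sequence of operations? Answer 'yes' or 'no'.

Answer: no

Derivation:
BFS explored all 634 reachable states.
Reachable set includes: (0,0,0), (0,0,1), (0,0,2), (0,0,3), (0,0,4), (0,0,5), (0,0,6), (0,0,7), (0,0,8), (0,0,9), (0,0,10), (0,0,11) ...
Target (A=1, B=9, C=9) not in reachable set → no.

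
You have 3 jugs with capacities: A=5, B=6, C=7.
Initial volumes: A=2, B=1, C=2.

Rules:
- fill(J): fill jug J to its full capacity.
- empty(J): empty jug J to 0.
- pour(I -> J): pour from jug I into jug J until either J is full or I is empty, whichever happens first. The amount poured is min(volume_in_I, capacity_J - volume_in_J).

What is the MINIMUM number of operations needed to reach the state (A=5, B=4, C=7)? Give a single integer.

Answer: 4

Derivation:
BFS from (A=2, B=1, C=2). One shortest path:
  1. fill(C) -> (A=2 B=1 C=7)
  2. pour(B -> A) -> (A=3 B=0 C=7)
  3. fill(B) -> (A=3 B=6 C=7)
  4. pour(B -> A) -> (A=5 B=4 C=7)
Reached target in 4 moves.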